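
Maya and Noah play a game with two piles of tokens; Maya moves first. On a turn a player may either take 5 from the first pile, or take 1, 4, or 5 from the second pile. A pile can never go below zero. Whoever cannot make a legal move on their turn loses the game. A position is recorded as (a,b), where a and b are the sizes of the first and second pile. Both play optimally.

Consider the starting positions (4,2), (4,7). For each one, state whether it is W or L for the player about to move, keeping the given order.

(4,2): L, (4,7): W

Classify positions by backward induction: terminal positions (no move available) are L. From any other position, the mover wins iff some move reaches an L.
No move ever increases a pile, so every position that can arise here has a ≤ 4 and b ≤ 7; it is enough to label the cells with 0 ≤ a ≤ 4 and 0 ≤ b ≤ 7.
Every move lowers a or b (never raises either), so fill the grid row by row in increasing a, and left to right within a row: each cell's successors are then already labelled.
      b=0  b=1  b=2  b=3  b=4  b=5  b=6  b=7
a=0:    L    W    L    W    W    W    W    W
a=1:    L    W    L    W    W    W    W    W
a=2:    L    W    L    W    W    W    W    W
a=3:    L    W    L    W    W    W    W    W
a=4:    L    W    L    W    W    W    W    W
Cells with no legal move (terminal, hence L): (0,0), (1,0), (2,0), (3,0), (4,0).
The remaining L cells, each justified by listing all of its moves:
(0,2): L (sole option (0,1)(W) is W)
(1,2): L (sole option (1,1)(W) is W)
(2,2): L (sole option (2,1)(W) is W)
(3,2): L (sole option (3,1)(W) is W)
(4,2): L (sole option (4,1)(W) is W)
Every other cell has at least one move into one of the L cells above, so it is W.
(4,2): one of the L cells justified above, so L
(4,7): the move to (4,2) reaches an L cell, so W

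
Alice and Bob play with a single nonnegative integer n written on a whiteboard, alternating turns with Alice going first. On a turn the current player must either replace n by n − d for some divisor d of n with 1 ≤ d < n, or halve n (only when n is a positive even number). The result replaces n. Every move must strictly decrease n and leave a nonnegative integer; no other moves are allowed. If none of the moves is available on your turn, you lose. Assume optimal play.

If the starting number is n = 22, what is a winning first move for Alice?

Move to 11.

Positions with no move are L. A position that does have a move is losing for the player to move precisely when every available move leads to a winning position for the opponent. Fill in the labels:
n=0: no move → L
n=1: no move → L
n=2: can move to 1, which is L ⇒ W
n=3: the only move is to 2(W), a W ⇒ L
n=4: can move to 3, which is L ⇒ W
n=5: the only move is to 4(W), a W ⇒ L
n=6: can move to 3, which is L ⇒ W
n=7: the only move is to 6(W), a W ⇒ L
n=8: can move to 7, which is L ⇒ W
n=9: moves to 6(W), 8(W); every one is W ⇒ L
n=10: can move to 5, which is L ⇒ W
n=11: the only move is to 10(W), a W ⇒ L
n=12: can move to 9, which is L ⇒ W
n=13: the only move is to 12(W), a W ⇒ L
n=14: can move to 7, which is L ⇒ W
n=15: moves to 10(W), 12(W), 14(W); every one is W ⇒ L
n=16: can move to 15, which is L ⇒ W
n=17: the only move is to 16(W), a W ⇒ L
n=18: can move to 9, which is L ⇒ W
n=19: the only move is to 18(W), a W ⇒ L
n=20: can move to 15, which is L ⇒ W
n=21: moves to 14(W), 18(W), 20(W); every one is W ⇒ L
n=22: can move to 11, which is L ⇒ W
From 22, the L positions reachable in one move are: 11, 21. Any move reaching one of these is winning.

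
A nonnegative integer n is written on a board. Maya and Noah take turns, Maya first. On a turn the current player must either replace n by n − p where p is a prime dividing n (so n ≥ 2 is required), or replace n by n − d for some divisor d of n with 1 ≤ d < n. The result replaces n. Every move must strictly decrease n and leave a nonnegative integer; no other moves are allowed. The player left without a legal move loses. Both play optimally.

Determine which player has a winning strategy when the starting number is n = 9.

Positions with no move are L. A position that does have a move is losing for the player to move precisely when every available move leads to a winning position for the opponent. Fill in the labels:
n=0: no move → L
n=1: no move → L
n=2: W (go to 0, an L position)
n=3: W (go to 0, an L position)
n=4: L (options 2(W), 3(W) are all W)
n=5: W (go to 0, an L position)
n=6: W (go to 4, an L position)
n=7: W (go to 0, an L position)
n=8: W (go to 4, an L position)
n=9: L (options 6(W), 8(W) are all W)
The starting position 9 is L: whatever Maya does, the opponent receives a W position.

Noah wins.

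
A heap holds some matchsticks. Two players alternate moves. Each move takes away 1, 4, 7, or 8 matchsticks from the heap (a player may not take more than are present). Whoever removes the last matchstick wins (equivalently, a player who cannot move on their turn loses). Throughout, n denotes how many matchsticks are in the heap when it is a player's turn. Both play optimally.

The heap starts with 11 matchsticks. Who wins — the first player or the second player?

The second player wins.

Work bottom-up. With no move the player to move loses. Otherwise the position is W if at least one move leads to an L position for the opponent, and L if every move leads to a W.
n=0: no move → L
n=1: reaches L-position 0 → W
n=2: only reaches 1(W), which is W → L
n=3: reaches L-position 2 → W
n=4: reaches L-position 0 → W
n=5: only reaches 4(W), 1(W), all W → L
n=6: reaches L-position 5 → W
n=7: reaches L-position 0 → W
n=8: reaches L-position 0 → W
n=9: reaches L-position 5 → W
n=10: reaches L-position 2 → W
n=11: only reaches 10(W), 7(W), 4(W), 3(W), all W → L
Every move from 11 reaches a W position, so the mover loses.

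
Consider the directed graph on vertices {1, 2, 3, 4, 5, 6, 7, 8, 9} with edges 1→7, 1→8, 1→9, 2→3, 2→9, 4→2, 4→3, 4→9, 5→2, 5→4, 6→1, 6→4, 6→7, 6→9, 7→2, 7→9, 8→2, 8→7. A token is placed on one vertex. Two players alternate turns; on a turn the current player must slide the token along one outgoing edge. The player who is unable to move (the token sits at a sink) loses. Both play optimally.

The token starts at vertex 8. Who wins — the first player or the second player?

The second player wins.

Work bottom-up. With no move the player to move loses. Otherwise the position is W if at least one move leads to an L position for the opponent, and L if every move leads to a W.
Every edge goes from a vertex to one that appears earlier in the order 3, 9, 2, 4, 7, 8, 1, 6, 5, so processing vertices in that order labels each vertex after all of its successors.
3: no outgoing edge → L
9: no outgoing edge → L
2: →9(L), so W
4: →9(L), so W
7: →9(L), so W
8: →7(W), 2(W) — all W, so L
1: →8(L), so W
6: →9(L), so W
5: →4(W), 2(W) — all W, so L
Every move from 8 reaches a W position, so the mover loses.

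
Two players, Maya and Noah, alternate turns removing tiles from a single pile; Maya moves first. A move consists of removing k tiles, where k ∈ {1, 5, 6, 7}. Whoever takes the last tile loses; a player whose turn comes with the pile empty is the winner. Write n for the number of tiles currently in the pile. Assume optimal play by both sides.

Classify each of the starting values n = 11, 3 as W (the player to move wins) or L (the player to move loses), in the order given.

Compute win/loss labels from the base case upward. A position with no move is W. Any other position is W if it can reach an L in one move, else L.
n=0: no move; the opponent has just taken the last tile and therefore loses → W
n=1: L (sole option 0(W) is W)
n=2: W (go to 1, an L position)
n=3: L (sole option 2(W) is W)
n=4: W (go to 3, an L position)
n=5: L (options 4(W), 0(W) are all W)
n=6: W (go to 5, an L position)
n=7: W (go to 1, an L position)
n=8: W (go to 3, an L position)
n=9: W (go to 3, an L position)
n=10: W (go to 5, an L position)
n=11: W (go to 5, an L position)

11: W, 3: L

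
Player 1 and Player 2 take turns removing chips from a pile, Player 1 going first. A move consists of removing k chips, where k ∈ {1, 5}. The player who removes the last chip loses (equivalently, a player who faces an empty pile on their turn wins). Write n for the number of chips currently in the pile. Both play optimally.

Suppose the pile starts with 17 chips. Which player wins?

Player 2 wins.

Use the standard recursion: the mover wins at a terminal position; elsewhere, the mover wins exactly when some move hands the opponent an L position.
n=0: no move; the opponent has just taken the last chip and therefore loses → W
n=1: the only move is to 0(W), a W ⇒ L
n=2: can move to 1, which is L ⇒ W
n=3: the only move is to 2(W), a W ⇒ L
n=4: can move to 3, which is L ⇒ W
n=5: moves to 4(W), 0(W); every one is W ⇒ L
n=6: can move to 5, which is L ⇒ W
n=7: moves to 6(W), 2(W); every one is W ⇒ L
n=8: can move to 7, which is L ⇒ W
n=9: moves to 8(W), 4(W); every one is W ⇒ L
n=10: can move to 9, which is L ⇒ W
n=11: moves to 10(W), 6(W); every one is W ⇒ L
n=12: can move to 11, which is L ⇒ W
n=13: moves to 12(W), 8(W); every one is W ⇒ L
n=14: can move to 13, which is L ⇒ W
n=15: moves to 14(W), 10(W); every one is W ⇒ L
n=16: can move to 15, which is L ⇒ W
n=17: moves to 16(W), 12(W); every one is W ⇒ L
Every move from 17 reaches a W position, so the mover loses.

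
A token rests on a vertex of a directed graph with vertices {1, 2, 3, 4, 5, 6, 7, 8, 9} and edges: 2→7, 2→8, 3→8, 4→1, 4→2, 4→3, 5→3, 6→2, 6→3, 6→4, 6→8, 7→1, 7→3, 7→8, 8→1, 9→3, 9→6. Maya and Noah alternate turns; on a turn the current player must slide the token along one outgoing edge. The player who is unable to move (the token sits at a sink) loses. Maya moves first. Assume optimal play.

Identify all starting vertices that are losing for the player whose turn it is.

1, 2, 3

Work bottom-up. With no move the player to move loses. Otherwise the position is W if at least one move leads to an L position for the opponent, and L if every move leads to a W.
Every edge goes from a vertex to one that appears earlier in the order 1, 8, 3, 7, 2, 4, 6, 9, 5, so processing vertices in that order labels each vertex after all of its successors.
1: no outgoing edge → L
8: can move to 1, which is L ⇒ W
3: the only move is to 8(W), a W ⇒ L
7: can move to 3, which is L ⇒ W
2: moves to 7(W), 8(W); every one is W ⇒ L
4: can move to 2, which is L ⇒ W
6: can move to 2, which is L ⇒ W
9: can move to 3, which is L ⇒ W
5: can move to 3, which is L ⇒ W
Reading off the rows marked L gives the requested list; there are 3 such vertices.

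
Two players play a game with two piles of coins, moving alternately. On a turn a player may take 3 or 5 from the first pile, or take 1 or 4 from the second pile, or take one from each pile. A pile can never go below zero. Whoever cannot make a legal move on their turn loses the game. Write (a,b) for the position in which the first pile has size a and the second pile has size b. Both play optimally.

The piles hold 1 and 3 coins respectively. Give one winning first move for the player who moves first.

Compute win/loss labels from the base case upward. A position with no move is L. Any other position is W if it can reach an L in one move, else L.
No move ever increases a pile, so every position that can arise here has a ≤ 1 and b ≤ 3; it is enough to label the cells with 0 ≤ a ≤ 1 and 0 ≤ b ≤ 3.
Every move lowers a or b (never raises either), so fill the grid row by row in increasing a, and left to right within a row: each cell's successors are then already labelled.
      b=0  b=1  b=2  b=3
a=0:    L    W    L    W
a=1:    L    W    L    W
Cells with no legal move (terminal, hence L): (0,0), (1,0).
The remaining L cells, each justified by listing all of its moves:
(0,2): L (sole option (0,1)(W) is W)
(1,2): L (options (1,1)(W), (0,1)(W) are all W)
Every other cell has at least one move into one of the L cells above, so it is W.
From (1,3), the L positions reachable in one move are: (1,2), (0,2). Any move reaching one of these is winning.

Move to (1,2).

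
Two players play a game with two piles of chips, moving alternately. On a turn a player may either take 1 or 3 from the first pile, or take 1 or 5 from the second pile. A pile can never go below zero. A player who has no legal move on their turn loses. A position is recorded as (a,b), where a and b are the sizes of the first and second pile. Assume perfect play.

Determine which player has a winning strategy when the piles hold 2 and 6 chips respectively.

The second player wins.

Label each position W (a win for the player to move) or L (a loss). A position with no legal move is L; any other position is W exactly when some move reaches an L, and L when every move reaches a W.
No move ever increases a pile, so every position that can arise here has a ≤ 2 and b ≤ 6; it is enough to label the cells with 0 ≤ a ≤ 2 and 0 ≤ b ≤ 6.
Every move lowers a or b (never raises either), so fill the grid row by row in increasing a, and left to right within a row: each cell's successors are then already labelled.
      b=0  b=1  b=2  b=3  b=4  b=5  b=6
a=0:    L    W    L    W    L    W    L
a=1:    W    L    W    L    W    L    W
a=2:    L    W    L    W    L    W    L
Cells with no legal move (terminal, hence L): (0,0).
The remaining L cells, each justified by listing all of its moves:
(0,2): L (sole option (0,1)(W) is W)
(0,4): L (sole option (0,3)(W) is W)
(0,6): L (options (0,5)(W), (0,1)(W) are all W)
(1,1): L (options (0,1)(W), (1,0)(W) are all W)
(1,3): L (options (0,3)(W), (1,2)(W) are all W)
(1,5): L (options (0,5)(W), (1,4)(W), (1,0)(W) are all W)
(2,0): L (sole option (1,0)(W) is W)
(2,2): L (options (1,2)(W), (2,1)(W) are all W)
(2,4): L (options (1,4)(W), (2,3)(W) are all W)
(2,6): L (options (1,6)(W), (2,5)(W), (2,1)(W) are all W)
Every other cell has at least one move into one of the L cells above, so it is W.
The starting position (2,6) is L: whatever the player to move does, the opponent receives a W position.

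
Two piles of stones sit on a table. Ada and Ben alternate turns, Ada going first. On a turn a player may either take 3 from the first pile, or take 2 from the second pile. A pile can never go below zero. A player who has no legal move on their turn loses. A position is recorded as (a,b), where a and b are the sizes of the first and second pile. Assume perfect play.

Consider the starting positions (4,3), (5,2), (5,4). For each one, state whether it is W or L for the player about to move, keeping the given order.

(4,3): L, (5,2): L, (5,4): W

Label each position W (a win for the player to move) or L (a loss). A position with no legal move is L; any other position is W exactly when some move reaches an L, and L when every move reaches a W.
No move ever increases a pile, so every position that can arise here has a ≤ 5 and b ≤ 4; it is enough to label the cells with 0 ≤ a ≤ 5 and 0 ≤ b ≤ 4.
Every move lowers a or b (never raises either), so fill the grid row by row in increasing a, and left to right within a row: each cell's successors are then already labelled.
      b=0  b=1  b=2  b=3  b=4
a=0:    L    L    W    W    L
a=1:    L    L    W    W    L
a=2:    L    L    W    W    L
a=3:    W    W    L    L    W
a=4:    W    W    L    L    W
a=5:    W    W    L    L    W
Cells with no legal move (terminal, hence L): (0,0), (0,1), (1,0), (1,1), (2,0), (2,1).
The remaining L cells, each justified by listing all of its moves:
(0,4): L (sole option (0,2)(W) is W)
(1,4): L (sole option (1,2)(W) is W)
(2,4): L (sole option (2,2)(W) is W)
(3,2): L (options (0,2)(W), (3,0)(W) are all W)
(3,3): L (options (0,3)(W), (3,1)(W) are all W)
(4,2): L (options (1,2)(W), (4,0)(W) are all W)
(4,3): L (options (1,3)(W), (4,1)(W) are all W)
(5,2): L (options (2,2)(W), (5,0)(W) are all W)
(5,3): L (options (2,3)(W), (5,1)(W) are all W)
Every other cell has at least one move into one of the L cells above, so it is W.
(4,3): one of the L cells justified above, so L
(5,2): one of the L cells justified above, so L
(5,4): the move to (2,4) reaches an L cell, so W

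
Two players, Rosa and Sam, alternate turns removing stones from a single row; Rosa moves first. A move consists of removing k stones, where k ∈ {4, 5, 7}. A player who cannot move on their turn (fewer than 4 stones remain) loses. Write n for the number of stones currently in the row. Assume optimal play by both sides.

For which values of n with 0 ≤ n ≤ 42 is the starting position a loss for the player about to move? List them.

Positions with no move are L. A position that does have a move is losing for the player to move precisely when every available move leads to a winning position for the opponent. Fill in the labels:
n=0: no move → L
n=1: no move → L
n=2: no move → L
n=3: no move → L
n=4: →0(L), so W
n=5: →1(L), so W
n=6: →2(L), so W
n=7: →3(L), so W
n=8: →3(L), so W
n=9: →2(L), so W
n=10: →3(L), so W
n=11: →7(W), 6(W), 4(W) — all W, so L
n=12: →8(W), 7(W), 5(W) — all W, so L
n=13: →9(W), 8(W), 6(W) — all W, so L
n=14: →10(W), 9(W), 7(W) — all W, so L
n=15: →11(L), so W
n=16: →12(L), so W
n=17: →13(L), so W
n=18: →14(L), so W
n=19: →14(L), so W
n=20: →13(L), so W
n=21: →14(L), so W
n=22: →18(W), 17(W), 15(W) — all W, so L
n=23: →19(W), 18(W), 16(W) — all W, so L
n=24: →20(W), 19(W), 17(W) — all W, so L
n=25: →21(W), 20(W), 18(W) — all W, so L
n=26: →22(L), so W
n=27: →23(L), so W
n=28: →24(L), so W
n=29: →25(L), so W
n=30: →25(L), so W
n=31: →24(L), so W
n=32: →25(L), so W
n=33: →29(W), 28(W), 26(W) — all W, so L
n=34: →30(W), 29(W), 27(W) — all W, so L
n=35: →31(W), 30(W), 28(W) — all W, so L
n=36: →32(W), 31(W), 29(W) — all W, so L
n=37: →33(L), so W
n=38: →34(L), so W
n=39: →35(L), so W
n=40: →36(L), so W
n=41: →36(L), so W
n=42: →35(L), so W
The losing starting values of n are exactly the entries labelled L in this table (16 of them).

0, 1, 2, 3, 11, 12, 13, 14, 22, 23, 24, 25, 33, 34, 35, 36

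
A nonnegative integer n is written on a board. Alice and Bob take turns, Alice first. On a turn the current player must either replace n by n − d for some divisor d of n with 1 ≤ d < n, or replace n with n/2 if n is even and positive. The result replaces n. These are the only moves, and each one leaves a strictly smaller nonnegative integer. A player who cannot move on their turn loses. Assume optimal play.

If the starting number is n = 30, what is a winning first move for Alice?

Move to 15.

Label each position W (a win for the player to move) or L (a loss). A position with no legal move is L; any other position is W exactly when some move reaches an L, and L when every move reaches a W.
n=0: no move → L
n=1: no move → L
n=2: W (go to 1, an L position)
n=3: L (sole option 2(W) is W)
n=4: W (go to 3, an L position)
n=5: L (sole option 4(W) is W)
n=6: W (go to 3, an L position)
n=7: L (sole option 6(W) is W)
n=8: W (go to 7, an L position)
n=9: L (options 6(W), 8(W) are all W)
n=10: W (go to 5, an L position)
n=11: L (sole option 10(W) is W)
n=12: W (go to 9, an L position)
n=13: L (sole option 12(W) is W)
n=14: W (go to 7, an L position)
n=15: L (options 10(W), 12(W), 14(W) are all W)
n=16: W (go to 15, an L position)
n=17: L (sole option 16(W) is W)
n=18: W (go to 9, an L position)
n=19: L (sole option 18(W) is W)
n=20: W (go to 15, an L position)
n=21: L (options 14(W), 18(W), 20(W) are all W)
n=22: W (go to 11, an L position)
n=23: L (sole option 22(W) is W)
n=24: W (go to 21, an L position)
n=25: L (options 20(W), 24(W) are all W)
n=26: W (go to 13, an L position)
n=27: L (options 18(W), 24(W), 26(W) are all W)
n=28: W (go to 21, an L position)
n=29: L (sole option 28(W) is W)
n=30: W (go to 15, an L position)
From 30, the L positions reachable in one move are: 15, 25, 27, 29. Any move reaching one of these is winning.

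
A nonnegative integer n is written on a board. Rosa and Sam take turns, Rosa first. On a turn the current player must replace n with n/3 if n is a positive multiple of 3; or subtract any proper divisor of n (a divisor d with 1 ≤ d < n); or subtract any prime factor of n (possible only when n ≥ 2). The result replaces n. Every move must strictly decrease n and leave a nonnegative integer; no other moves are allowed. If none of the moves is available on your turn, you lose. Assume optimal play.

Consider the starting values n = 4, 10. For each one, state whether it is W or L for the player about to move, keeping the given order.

4: L, 10: W

Compute win/loss labels from the base case upward. A position with no move is L. Any other position is W if it can reach an L in one move, else L.
n=0: no move → L
n=1: no move → L
n=2: W (go to 0, an L position)
n=3: W (go to 0, an L position)
n=4: L (options 2(W), 3(W) are all W)
n=5: W (go to 0, an L position)
n=6: W (go to 4, an L position)
n=7: W (go to 0, an L position)
n=8: W (go to 4, an L position)
n=9: L (options 3(W), 6(W), 8(W) are all W)
n=10: W (go to 9, an L position)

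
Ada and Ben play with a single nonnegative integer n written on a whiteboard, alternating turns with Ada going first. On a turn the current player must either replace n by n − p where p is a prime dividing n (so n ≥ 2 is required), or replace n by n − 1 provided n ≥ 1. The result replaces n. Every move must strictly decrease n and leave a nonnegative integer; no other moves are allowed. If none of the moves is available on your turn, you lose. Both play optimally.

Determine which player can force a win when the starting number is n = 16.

Positions with no move are L. A position that does have a move is losing for the player to move precisely when every available move leads to a winning position for the opponent. Fill in the labels:
n=0: no move → L
n=1: W (go to 0, an L position)
n=2: W (go to 0, an L position)
n=3: W (go to 0, an L position)
n=4: L (options 2(W), 3(W) are all W)
n=5: W (go to 0, an L position)
n=6: W (go to 4, an L position)
n=7: W (go to 0, an L position)
n=8: L (options 6(W), 7(W) are all W)
n=9: W (go to 8, an L position)
n=10: W (go to 8, an L position)
n=11: W (go to 0, an L position)
n=12: L (options 9(W), 10(W), 11(W) are all W)
n=13: W (go to 0, an L position)
n=14: W (go to 12, an L position)
n=15: W (go to 12, an L position)
n=16: L (options 14(W), 15(W) are all W)
The starting position 16 is L: whatever Ada does, the opponent receives a W position.

Ben wins.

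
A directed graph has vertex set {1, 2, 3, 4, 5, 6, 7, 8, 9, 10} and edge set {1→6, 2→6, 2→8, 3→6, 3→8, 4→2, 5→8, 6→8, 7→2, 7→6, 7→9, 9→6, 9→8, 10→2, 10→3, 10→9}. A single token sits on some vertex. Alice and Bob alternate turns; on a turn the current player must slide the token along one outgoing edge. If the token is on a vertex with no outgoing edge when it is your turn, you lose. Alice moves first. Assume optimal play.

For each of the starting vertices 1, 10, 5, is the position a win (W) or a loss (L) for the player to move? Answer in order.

Positions with no move are L. A position that does have a move is losing for the player to move precisely when every available move leads to a winning position for the opponent. Fill in the labels:
Every edge goes from a vertex to one that appears earlier in the order 8, 6, 1, 3, 2, 9, 10, 5, 7, 4, so processing vertices in that order labels each vertex after all of its successors.
8: no outgoing edge → L
6: reaches L-position 8 → W
1: only reaches 6(W), which is W → L
3: reaches L-position 8 → W
2: reaches L-position 8 → W
9: reaches L-position 8 → W
10: only reaches 9(W), 2(W), 3(W), all W → L
5: reaches L-position 8 → W
7: only reaches 9(W), 2(W), 6(W), all W → L
4: only reaches 2(W), which is W → L

1: L, 10: L, 5: W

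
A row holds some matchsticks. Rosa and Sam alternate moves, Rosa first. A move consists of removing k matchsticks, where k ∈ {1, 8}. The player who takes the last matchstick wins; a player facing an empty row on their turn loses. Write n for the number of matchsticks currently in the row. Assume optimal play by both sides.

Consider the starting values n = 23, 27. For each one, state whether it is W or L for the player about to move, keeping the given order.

23: W, 27: L

Label each position W (a win for the player to move) or L (a loss). A position with no legal move is L; any other position is W exactly when some move reaches an L, and L when every move reaches a W.
n=0: no move → L
n=1: can move to 0, which is L ⇒ W
n=2: the only move is to 1(W), a W ⇒ L
n=3: can move to 2, which is L ⇒ W
n=4: the only move is to 3(W), a W ⇒ L
n=5: can move to 4, which is L ⇒ W
n=6: the only move is to 5(W), a W ⇒ L
n=7: can move to 6, which is L ⇒ W
n=8: can move to 0, which is L ⇒ W
n=9: moves to 8(W), 1(W); every one is W ⇒ L
n=10: can move to 9, which is L ⇒ W
n=11: moves to 10(W), 3(W); every one is W ⇒ L
n=12: can move to 11, which is L ⇒ W
n=13: moves to 12(W), 5(W); every one is W ⇒ L
n=14: can move to 13, which is L ⇒ W
n=15: moves to 14(W), 7(W); every one is W ⇒ L
n=16: can move to 15, which is L ⇒ W
n=17: can move to 9, which is L ⇒ W
n=18: moves to 17(W), 10(W); every one is W ⇒ L
n=19: can move to 18, which is L ⇒ W
n=20: moves to 19(W), 12(W); every one is W ⇒ L
n=21: can move to 20, which is L ⇒ W
n=22: moves to 21(W), 14(W); every one is W ⇒ L
n=23: can move to 22, which is L ⇒ W
n=24: moves to 23(W), 16(W); every one is W ⇒ L
n=25: can move to 24, which is L ⇒ W
n=26: can move to 18, which is L ⇒ W
n=27: moves to 26(W), 19(W); every one is W ⇒ L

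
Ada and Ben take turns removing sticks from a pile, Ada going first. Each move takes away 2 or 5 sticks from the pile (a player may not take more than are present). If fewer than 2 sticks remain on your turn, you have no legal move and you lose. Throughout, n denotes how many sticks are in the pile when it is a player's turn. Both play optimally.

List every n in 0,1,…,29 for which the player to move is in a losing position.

0, 1, 4, 7, 8, 11, 14, 15, 18, 21, 22, 25, 28, 29

Label each position W (a win for the player to move) or L (a loss). A position with no legal move is L; any other position is W exactly when some move reaches an L, and L when every move reaches a W.
n=0: no move → L
n=1: no move → L
n=2: W (go to 0, an L position)
n=3: W (go to 1, an L position)
n=4: L (sole option 2(W) is W)
n=5: W (go to 0, an L position)
n=6: W (go to 4, an L position)
n=7: L (options 5(W), 2(W) are all W)
n=8: L (options 6(W), 3(W) are all W)
n=9: W (go to 7, an L position)
n=10: W (go to 8, an L position)
n=11: L (options 9(W), 6(W) are all W)
n=12: W (go to 7, an L position)
n=13: W (go to 11, an L position)
n=14: L (options 12(W), 9(W) are all W)
n=15: L (options 13(W), 10(W) are all W)
n=16: W (go to 14, an L position)
n=17: W (go to 15, an L position)
n=18: L (options 16(W), 13(W) are all W)
n=19: W (go to 14, an L position)
n=20: W (go to 18, an L position)
n=21: L (options 19(W), 16(W) are all W)
n=22: L (options 20(W), 17(W) are all W)
n=23: W (go to 21, an L position)
n=24: W (go to 22, an L position)
n=25: L (options 23(W), 20(W) are all W)
n=26: W (go to 21, an L position)
n=27: W (go to 25, an L position)
n=28: L (options 26(W), 23(W) are all W)
n=29: L (options 27(W), 24(W) are all W)
Reading off the rows marked L gives the requested list; there are 14 such values of n.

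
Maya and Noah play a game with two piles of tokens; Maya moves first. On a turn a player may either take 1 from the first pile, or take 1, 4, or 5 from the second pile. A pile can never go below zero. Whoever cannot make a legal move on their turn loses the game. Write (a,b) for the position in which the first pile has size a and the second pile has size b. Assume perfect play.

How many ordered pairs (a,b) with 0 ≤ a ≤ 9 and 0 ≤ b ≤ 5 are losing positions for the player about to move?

Classify positions by backward induction: terminal positions (no move available) are L. From any other position, the mover wins iff some move reaches an L.
Every move lowers a or b (never raises either), so fill the grid row by row in increasing a, and left to right within a row: each cell's successors are then already labelled.
      b=0  b=1  b=2  b=3  b=4  b=5
a=0:    L    W    L    W    W    W
a=1:    W    L    W    L    W    W
a=2:    L    W    L    W    W    W
a=3:    W    L    W    L    W    W
a=4:    L    W    L    W    W    W
a=5:    W    L    W    L    W    W
a=6:    L    W    L    W    W    W
a=7:    W    L    W    L    W    W
a=8:    L    W    L    W    W    W
a=9:    W    L    W    L    W    W
Cells with no legal move (terminal, hence L): (0,0).
The remaining L cells, each justified by listing all of its moves:
(0,2): L (sole option (0,1)(W) is W)
(1,1): L (options (0,1)(W), (1,0)(W) are all W)
(1,3): L (options (0,3)(W), (1,2)(W) are all W)
(2,0): L (sole option (1,0)(W) is W)
(2,2): L (options (1,2)(W), (2,1)(W) are all W)
(3,1): L (options (2,1)(W), (3,0)(W) are all W)
(3,3): L (options (2,3)(W), (3,2)(W) are all W)
(4,0): L (sole option (3,0)(W) is W)
(4,2): L (options (3,2)(W), (4,1)(W) are all W)
(5,1): L (options (4,1)(W), (5,0)(W) are all W)
(5,3): L (options (4,3)(W), (5,2)(W) are all W)
(6,0): L (sole option (5,0)(W) is W)
(6,2): L (options (5,2)(W), (6,1)(W) are all W)
(7,1): L (options (6,1)(W), (7,0)(W) are all W)
(7,3): L (options (6,3)(W), (7,2)(W) are all W)
(8,0): L (sole option (7,0)(W) is W)
(8,2): L (options (7,2)(W), (8,1)(W) are all W)
(9,1): L (options (8,1)(W), (9,0)(W) are all W)
(9,3): L (options (8,3)(W), (9,2)(W) are all W)
Every other cell has at least one move into one of the L cells above, so it is W.
L cells per row: a=0: 2, a=1: 2, a=2: 2, a=3: 2, a=4: 2, a=5: 2, a=6: 2, a=7: 2, a=8: 2, a=9: 2; total 20.

20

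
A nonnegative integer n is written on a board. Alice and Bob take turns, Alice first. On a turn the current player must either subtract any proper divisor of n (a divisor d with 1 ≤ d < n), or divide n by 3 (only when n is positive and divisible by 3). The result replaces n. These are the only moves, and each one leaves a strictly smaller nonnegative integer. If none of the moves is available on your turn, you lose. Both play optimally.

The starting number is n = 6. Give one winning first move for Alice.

Use the standard recursion: the mover loses at a terminal position; elsewhere, the mover wins exactly when some move hands the opponent an L position.
n=0: no move → L
n=1: no move → L
n=2: can move to 1, which is L ⇒ W
n=3: can move to 1, which is L ⇒ W
n=4: moves to 2(W), 3(W); every one is W ⇒ L
n=5: can move to 4, which is L ⇒ W
n=6: can move to 4, which is L ⇒ W
From 6, the L positions reachable in one move are: 4.

Move to 4.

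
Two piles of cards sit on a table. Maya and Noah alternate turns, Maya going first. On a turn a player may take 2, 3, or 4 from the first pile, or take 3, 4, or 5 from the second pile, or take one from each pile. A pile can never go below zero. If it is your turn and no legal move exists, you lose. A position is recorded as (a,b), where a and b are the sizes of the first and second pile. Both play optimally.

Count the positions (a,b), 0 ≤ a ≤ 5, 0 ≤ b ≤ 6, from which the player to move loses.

Work bottom-up. With no move the player to move loses. Otherwise the position is W if at least one move leads to an L position for the opponent, and L if every move leads to a W.
Every move lowers a or b (never raises either), so fill the grid row by row in increasing a, and left to right within a row: each cell's successors are then already labelled.
      b=0  b=1  b=2  b=3  b=4  b=5  b=6
a=0:    L    L    L    W    W    W    W
a=1:    L    W    W    W    W    W    L
a=2:    W    W    W    L    L    L    W
a=3:    W    W    W    L    W    W    W
a=4:    W    W    W    W    W    W    W
a=5:    W    L    L    W    W    W    W
Cells with no legal move (terminal, hence L): (0,0), (0,1), (0,2), (1,0).
The remaining L cells, each justified by listing all of its moves:
(1,6): moves to (1,3)(W), (1,2)(W), (1,1)(W), (0,5)(W); every one is W ⇒ L
(2,3): moves to (0,3)(W), (2,0)(W), (1,2)(W); every one is W ⇒ L
(2,4): moves to (0,4)(W), (2,1)(W), (2,0)(W), (1,3)(W); every one is W ⇒ L
(2,5): moves to (0,5)(W), (2,2)(W), (2,1)(W), (2,0)(W), (1,4)(W); every one is W ⇒ L
(3,3): moves to (1,3)(W), (0,3)(W), (3,0)(W), (2,2)(W); every one is W ⇒ L
(5,1): moves to (3,1)(W), (2,1)(W), (1,1)(W), (4,0)(W); every one is W ⇒ L
(5,2): moves to (3,2)(W), (2,2)(W), (1,2)(W), (4,1)(W); every one is W ⇒ L
Every other cell has at least one move into one of the L cells above, so it is W.
L cells per row: a=0: 3, a=1: 2, a=2: 3, a=3: 1, a=4: 0, a=5: 2; total 11.

11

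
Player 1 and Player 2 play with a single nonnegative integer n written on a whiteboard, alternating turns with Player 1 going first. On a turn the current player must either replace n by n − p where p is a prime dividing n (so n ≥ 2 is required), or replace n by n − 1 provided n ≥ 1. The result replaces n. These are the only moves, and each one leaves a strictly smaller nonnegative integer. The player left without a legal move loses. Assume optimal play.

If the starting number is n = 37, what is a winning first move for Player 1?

Move to 0.

Classify positions by backward induction: terminal positions (no move available) are L. From any other position, the mover wins iff some move reaches an L.
n=0: no move → L
n=1: can move to 0, which is L ⇒ W
n=2: can move to 0, which is L ⇒ W
n=3: can move to 0, which is L ⇒ W
n=4: moves to 2(W), 3(W); every one is W ⇒ L
n=5: can move to 0, which is L ⇒ W
n=6: can move to 4, which is L ⇒ W
n=7: can move to 0, which is L ⇒ W
n=8: moves to 6(W), 7(W); every one is W ⇒ L
n=9: can move to 8, which is L ⇒ W
n=10: can move to 8, which is L ⇒ W
n=11: can move to 0, which is L ⇒ W
n=12: moves to 9(W), 10(W), 11(W); every one is W ⇒ L
n=13: can move to 0, which is L ⇒ W
n=14: can move to 12, which is L ⇒ W
n=15: can move to 12, which is L ⇒ W
n=16: moves to 14(W), 15(W); every one is W ⇒ L
n=17: can move to 0, which is L ⇒ W
n=18: can move to 16, which is L ⇒ W
n=19: can move to 0, which is L ⇒ W
n=20: moves to 15(W), 18(W), 19(W); every one is W ⇒ L
n=21: can move to 20, which is L ⇒ W
n=22: can move to 20, which is L ⇒ W
n=23: can move to 0, which is L ⇒ W
n=24: moves to 21(W), 22(W), 23(W); every one is W ⇒ L
n=25: can move to 20, which is L ⇒ W
n=26: can move to 24, which is L ⇒ W
n=27: can move to 24, which is L ⇒ W
n=28: moves to 21(W), 26(W), 27(W); every one is W ⇒ L
n=29: can move to 0, which is L ⇒ W
n=30: can move to 28, which is L ⇒ W
n=31: can move to 0, which is L ⇒ W
n=32: moves to 30(W), 31(W); every one is W ⇒ L
n=33: can move to 32, which is L ⇒ W
n=34: can move to 32, which is L ⇒ W
n=35: can move to 28, which is L ⇒ W
n=36: moves to 33(W), 34(W), 35(W); every one is W ⇒ L
n=37: can move to 0, which is L ⇒ W
From 37, the L positions reachable in one move are: 0, 36. Any move reaching one of these is winning.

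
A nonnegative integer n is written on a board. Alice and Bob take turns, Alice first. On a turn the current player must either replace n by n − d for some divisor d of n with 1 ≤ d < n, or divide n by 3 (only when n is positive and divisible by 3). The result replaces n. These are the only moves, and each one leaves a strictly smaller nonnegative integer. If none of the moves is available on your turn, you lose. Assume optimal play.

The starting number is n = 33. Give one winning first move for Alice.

Classify positions by backward induction: terminal positions (no move available) are L. From any other position, the mover wins iff some move reaches an L.
n=0: no move → L
n=1: no move → L
n=2: reaches L-position 1 → W
n=3: reaches L-position 1 → W
n=4: only reaches 2(W), 3(W), all W → L
n=5: reaches L-position 4 → W
n=6: reaches L-position 4 → W
n=7: only reaches 6(W), which is W → L
n=8: reaches L-position 4 → W
n=9: only reaches 3(W), 6(W), 8(W), all W → L
n=10: reaches L-position 9 → W
n=11: only reaches 10(W), which is W → L
n=12: reaches L-position 4 → W
n=13: only reaches 12(W), which is W → L
n=14: reaches L-position 7 → W
n=15: only reaches 5(W), 10(W), 12(W), 14(W), all W → L
n=16: reaches L-position 15 → W
n=17: only reaches 16(W), which is W → L
n=18: reaches L-position 9 → W
n=19: only reaches 18(W), which is W → L
n=20: reaches L-position 15 → W
n=21: reaches L-position 7 → W
n=22: reaches L-position 11 → W
n=23: only reaches 22(W), which is W → L
n=24: reaches L-position 23 → W
n=25: only reaches 20(W), 24(W), all W → L
n=26: reaches L-position 13 → W
n=27: reaches L-position 9 → W
n=28: only reaches 14(W), 21(W), 24(W), 26(W), 27(W), all W → L
n=29: reaches L-position 28 → W
n=30: reaches L-position 15 → W
n=31: only reaches 30(W), which is W → L
n=32: reaches L-position 28 → W
n=33: reaches L-position 11 → W
From 33, the L positions reachable in one move are: 11.

Move to 11.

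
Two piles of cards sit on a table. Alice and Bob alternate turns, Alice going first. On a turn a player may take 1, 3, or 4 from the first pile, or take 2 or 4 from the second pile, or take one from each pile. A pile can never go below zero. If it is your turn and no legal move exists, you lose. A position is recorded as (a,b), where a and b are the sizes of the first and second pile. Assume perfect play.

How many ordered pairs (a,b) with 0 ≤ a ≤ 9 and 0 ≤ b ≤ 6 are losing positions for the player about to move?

Positions with no move are L. A position that does have a move is losing for the player to move precisely when every available move leads to a winning position for the opponent. Fill in the labels:
Every move lowers a or b (never raises either), so fill the grid row by row in increasing a, and left to right within a row: each cell's successors are then already labelled.
      b=0  b=1  b=2  b=3  b=4  b=5  b=6
a=0:    L    L    W    W    W    W    L
a=1:    W    W    W    L    L    W    W
a=2:    L    L    W    W    W    W    L
a=3:    W    W    W    L    L    W    W
a=4:    W    W    L    W    W    W    W
a=5:    W    W    W    W    W    L    W
a=6:    W    W    L    W    W    W    W
a=7:    L    L    W    W    W    W    L
a=8:    W    W    W    L    L    W    W
a=9:    L    L    W    W    W    W    L
Cells with no legal move (terminal, hence L): (0,0), (0,1).
The remaining L cells, each justified by listing all of its moves:
(0,6): L (options (0,4)(W), (0,2)(W) are all W)
(1,3): L (options (0,3)(W), (1,1)(W), (0,2)(W) are all W)
(1,4): L (options (0,4)(W), (1,2)(W), (1,0)(W), (0,3)(W) are all W)
(2,0): L (sole option (1,0)(W) is W)
(2,1): L (options (1,1)(W), (1,0)(W) are all W)
(2,6): L (options (1,6)(W), (2,4)(W), (2,2)(W), (1,5)(W) are all W)
(3,3): L (options (2,3)(W), (0,3)(W), (3,1)(W), (2,2)(W) are all W)
(3,4): L (options (2,4)(W), (0,4)(W), (3,2)(W), (3,0)(W), (2,3)(W) are all W)
(4,2): L (options (3,2)(W), (1,2)(W), (0,2)(W), (4,0)(W), (3,1)(W) are all W)
(5,5): L (options (4,5)(W), (2,5)(W), (1,5)(W), (5,3)(W), (5,1)(W), (4,4)(W) are all W)
(6,2): L (options (5,2)(W), (3,2)(W), (2,2)(W), (6,0)(W), (5,1)(W) are all W)
(7,0): L (options (6,0)(W), (4,0)(W), (3,0)(W) are all W)
(7,1): L (options (6,1)(W), (4,1)(W), (3,1)(W), (6,0)(W) are all W)
(7,6): L (options (6,6)(W), (4,6)(W), (3,6)(W), (7,4)(W), (7,2)(W), (6,5)(W) are all W)
(8,3): L (options (7,3)(W), (5,3)(W), (4,3)(W), (8,1)(W), (7,2)(W) are all W)
(8,4): L (options (7,4)(W), (5,4)(W), (4,4)(W), (8,2)(W), (8,0)(W), (7,3)(W) are all W)
(9,0): L (options (8,0)(W), (6,0)(W), (5,0)(W) are all W)
(9,1): L (options (8,1)(W), (6,1)(W), (5,1)(W), (8,0)(W) are all W)
(9,6): L (options (8,6)(W), (6,6)(W), (5,6)(W), (9,4)(W), (9,2)(W), (8,5)(W) are all W)
Every other cell has at least one move into one of the L cells above, so it is W.
L cells per row: a=0: 3, a=1: 2, a=2: 3, a=3: 2, a=4: 1, a=5: 1, a=6: 1, a=7: 3, a=8: 2, a=9: 3; total 21.

21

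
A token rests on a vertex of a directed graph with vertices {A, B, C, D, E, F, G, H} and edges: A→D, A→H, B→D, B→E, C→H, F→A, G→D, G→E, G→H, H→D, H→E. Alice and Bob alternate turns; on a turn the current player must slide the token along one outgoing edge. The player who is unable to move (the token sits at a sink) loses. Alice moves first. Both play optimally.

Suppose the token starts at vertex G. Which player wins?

Alice wins.

Positions with no move are L. A position that does have a move is losing for the player to move precisely when every available move leads to a winning position for the opponent. Fill in the labels:
Every edge goes from a vertex to one that appears earlier in the order E, D, H, G, A, C, F, B, so processing vertices in that order labels each vertex after all of its successors.
E: no outgoing edge → L
D: no outgoing edge → L
H: can move to D, which is L ⇒ W
G: can move to D, which is L ⇒ W
A: can move to D, which is L ⇒ W
C: the only move is to H(W), a W ⇒ L
F: the only move is to A(W), a W ⇒ L
B: can move to D, which is L ⇒ W
The starting position G is W: Alice should move to D, handing over an L position.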